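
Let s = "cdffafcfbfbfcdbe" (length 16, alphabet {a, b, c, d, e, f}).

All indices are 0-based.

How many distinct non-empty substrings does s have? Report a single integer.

121

rank→(start, suffix):
  0 → (4, 'afcfbfbfcdbe')
  1 → (14, 'be')
  2 → (8, 'bfbfcdbe')
  3 → (10, 'bfcdbe')
  4 → (12, 'cdbe')
  5 → (0, 'cdffafcfbfbfcdbe')
  6 → (6, 'cfbfbfcdbe')
  7 → (13, 'dbe')
  8 → (1, 'dffafcfbfbfcdbe')
  9 → (15, 'e')
  10 → (3, 'fafcfbfbfcdbe')
  11 → (7, 'fbfbfcdbe')
  12 → (9, 'fbfcdbe')
  13 → (11, 'fcdbe')
  14 → (5, 'fcfbfbfcdbe')
  15 → (2, 'ffafcfbfbfcdbe')

SA = [4, 14, 8, 10, 12, 0, 6, 13, 1, 15, 3, 7, 9, 11, 5, 2]
rank  pair      lcp
   1  s[4:],s[14:]  0  ''
   2  s[14:],s[8:]  1  'b'
   3  s[8:],s[10:]  2  'bf'
   4  s[10:],s[12:]  0  ''
   5  s[12:],s[0:]  2  'cd'
   6  s[0:],s[6:]  1  'c'
   7  s[6:],s[13:]  0  ''
   8  s[13:],s[1:]  1  'd'
   9  s[1:],s[15:]  0  ''
  10  s[15:],s[3:]  0  ''
  11  s[3:],s[7:]  1  'f'
  12  s[7:],s[9:]  3  'fbf'
  13  s[9:],s[11:]  1  'f'
  14  s[11:],s[5:]  2  'fc'
  15  s[5:],s[2:]  1  'f'

n(n+1)/2 = 16·17/2 = 136
Σ LCP = 0 + 0 + 1 + 2 + 0 + 2 + 1 + 0 + 1 + 0 + 0 + 1 + 3 + 1 + 2 + 1 = 15
distinct = 136 − 15 = 121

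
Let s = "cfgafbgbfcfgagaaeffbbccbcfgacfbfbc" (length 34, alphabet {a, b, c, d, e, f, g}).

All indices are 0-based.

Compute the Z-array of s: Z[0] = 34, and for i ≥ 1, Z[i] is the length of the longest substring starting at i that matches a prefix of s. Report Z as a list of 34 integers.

Z[0]=34
i=1: i≥r, start 0; Z[1]=0
i=2: i≥r, start 0; Z[2]=0
i=3: i≥r, start 0; Z[3]=0
i=4: i≥r, start 0; Z[4]=0
i=5: i≥r, start 0; Z[5]=0
i=6: i≥r, start 0; Z[6]=0
i=7: i≥r, start 0; Z[7]=0
i=8: i≥r, start 0; Z[8]=0
i=9: i≥r, start 0; Z[9]=4 extend→box=[9,13)
i=10: min(r-i=3, Z[1]=0)=0; Z[10]=0
i=11: min(r-i=2, Z[2]=0)=0; Z[11]=0
i=12: min(r-i=1, Z[3]=0)=0; Z[12]=0
i=13: i≥r, start 0; Z[13]=0
i=14: i≥r, start 0; Z[14]=0
i=15: i≥r, start 0; Z[15]=0
i=16: i≥r, start 0; Z[16]=0
i=17: i≥r, start 0; Z[17]=0
i=18: i≥r, start 0; Z[18]=0
i=19: i≥r, start 0; Z[19]=0
i=20: i≥r, start 0; Z[20]=0
i=21: i≥r, start 0; Z[21]=1 extend→box=[21,22)
i=22: i≥r, start 0; Z[22]=1 extend→box=[22,23)
i=23: i≥r, start 0; Z[23]=0
i=24: i≥r, start 0; Z[24]=4 extend→box=[24,28)
i=25: min(r-i=3, Z[1]=0)=0; Z[25]=0
i=26: min(r-i=2, Z[2]=0)=0; Z[26]=0
i=27: min(r-i=1, Z[3]=0)=0; Z[27]=0
i=28: i≥r, start 0; Z[28]=2 extend→box=[28,30)
i=29: min(r-i=1, Z[1]=0)=0; Z[29]=0
i=30: i≥r, start 0; Z[30]=0
i=31: i≥r, start 0; Z[31]=0
i=32: i≥r, start 0; Z[32]=0
i=33: i≥r, start 0; Z[33]=1 extend→box=[33,34)

[34, 0, 0, 0, 0, 0, 0, 0, 0, 4, 0, 0, 0, 0, 0, 0, 0, 0, 0, 0, 0, 1, 1, 0, 4, 0, 0, 0, 2, 0, 0, 0, 0, 1]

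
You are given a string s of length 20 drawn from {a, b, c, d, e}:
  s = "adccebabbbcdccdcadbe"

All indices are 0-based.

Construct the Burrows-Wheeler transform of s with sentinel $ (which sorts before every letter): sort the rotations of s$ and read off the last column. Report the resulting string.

rank  rotation               last
    0  $adccebabbbcdccdcadbe  e
    1  abbbcdccdcadbe$adcceb  b
    2  adbe$adccebabbbcdccdc  c
    3  adccebabbbcdccdcadbe$  $
    4  babbbcdccdcadbe$adcce  e
    5  bbbcdccdcadbe$adcceba  a
    6  bbcdccdcadbe$adccebab  b
    7  bcdccdcadbe$adccebabb  b
    8  be$adccebabbbcdccdcad  d
    9  cadbe$adccebabbbcdccd  d
   10  ccdcadbe$adccebabbbcd  d
   11  ccebabbbcdccdcadbe$ad  d
   12  cdcadbe$adccebabbbcdc  c
   13  cdccdcadbe$adccebabbb  b
   14  cebabbbcdccdcadbe$adc  c
   15  dbe$adccebabbbcdccdca  a
   16  dcadbe$adccebabbbcdcc  c
   17  dccdcadbe$adccebabbbc  c
   18  dccebabbbcdccdcadbe$a  a
   19  e$adccebabbbcdccdcadb  b
   20  ebabbbcdccdcadbe$adcc  c

ebc$eabbddddcbcaccabc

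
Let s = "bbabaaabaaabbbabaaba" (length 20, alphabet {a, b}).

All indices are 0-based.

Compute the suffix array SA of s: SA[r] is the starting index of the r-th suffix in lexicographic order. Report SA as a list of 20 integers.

rank→(start, suffix):
  0 → (19, 'a')
  1 → (4, 'aaabaaabbbabaaba')
  2 → (8, 'aaabbbabaaba')
  3 → (16, 'aaba')
  4 → (5, 'aabaaabbbabaaba')
  5 → (9, 'aabbbabaaba')
  6 → (17, 'aba')
  7 → (2, 'abaaabaaabbbabaaba')
  8 → (6, 'abaaabbbabaaba')
  9 → (14, 'abaaba')
  10 → (10, 'abbbabaaba')
  11 → (18, 'ba')
  12 → (3, 'baaabaaabbbabaaba')
  13 → (7, 'baaabbbabaaba')
  14 → (15, 'baaba')
  15 → (1, 'babaaabaaabbbabaaba')
  16 → (13, 'babaaba')
  17 → (0, 'bbabaaabaaabbbabaaba')
  18 → (12, 'bbabaaba')
  19 → (11, 'bbbabaaba')

[19, 4, 8, 16, 5, 9, 17, 2, 6, 14, 10, 18, 3, 7, 15, 1, 13, 0, 12, 11]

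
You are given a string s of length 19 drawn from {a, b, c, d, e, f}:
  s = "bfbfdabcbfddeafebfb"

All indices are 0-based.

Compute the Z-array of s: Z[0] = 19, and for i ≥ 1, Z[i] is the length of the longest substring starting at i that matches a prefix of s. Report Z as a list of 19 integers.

[19, 0, 2, 0, 0, 0, 1, 0, 2, 0, 0, 0, 0, 0, 0, 0, 3, 0, 1]

Z[0]=19
i=1: fresh scan; Z[1]=0
i=2: fresh scan; Z[2]=2 extend→box=[2,4)
i=3: min(r-i=1, Z[1]=0)=0; Z[3]=0
i=4: fresh scan; Z[4]=0
i=5: fresh scan; Z[5]=0
i=6: fresh scan; Z[6]=1 extend→box=[6,7)
i=7: fresh scan; Z[7]=0
i=8: fresh scan; Z[8]=2 extend→box=[8,10)
i=9: min(r-i=1, Z[1]=0)=0; Z[9]=0
i=10: fresh scan; Z[10]=0
i=11: fresh scan; Z[11]=0
i=12: fresh scan; Z[12]=0
i=13: fresh scan; Z[13]=0
i=14: fresh scan; Z[14]=0
i=15: fresh scan; Z[15]=0
i=16: fresh scan; Z[16]=3 extend→box=[16,19)
i=17: min(r-i=2, Z[1]=0)=0; Z[17]=0
i=18: min(r-i=1, Z[2]=2)=1; Z[18]=1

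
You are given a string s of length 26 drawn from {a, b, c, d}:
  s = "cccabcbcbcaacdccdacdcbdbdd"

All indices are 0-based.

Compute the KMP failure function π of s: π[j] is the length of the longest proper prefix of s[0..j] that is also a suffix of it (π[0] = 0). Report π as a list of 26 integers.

π[0] = 0
j=1 s[j]='c': π[1]=1 (border 'c')
j=2 s[j]='c': π[2]=2 (border 'cc')
j=3 s[j]='a': k: 2→1→0; π[3]=0 (border '')
j=4 s[j]='b': π[4]=0 (border '')
j=5 s[j]='c': π[5]=1 (border 'c')
j=6 s[j]='b': k: 1→0; π[6]=0 (border '')
j=7 s[j]='c': π[7]=1 (border 'c')
j=8 s[j]='b': k: 1→0; π[8]=0 (border '')
j=9 s[j]='c': π[9]=1 (border 'c')
j=10 s[j]='a': k: 1→0; π[10]=0 (border '')
j=11 s[j]='a': π[11]=0 (border '')
j=12 s[j]='c': π[12]=1 (border 'c')
j=13 s[j]='d': k: 1→0; π[13]=0 (border '')
j=14 s[j]='c': π[14]=1 (border 'c')
j=15 s[j]='c': π[15]=2 (border 'cc')
j=16 s[j]='d': k: 2→1→0; π[16]=0 (border '')
j=17 s[j]='a': π[17]=0 (border '')
j=18 s[j]='c': π[18]=1 (border 'c')
j=19 s[j]='d': k: 1→0; π[19]=0 (border '')
j=20 s[j]='c': π[20]=1 (border 'c')
j=21 s[j]='b': k: 1→0; π[21]=0 (border '')
j=22 s[j]='d': π[22]=0 (border '')
j=23 s[j]='b': π[23]=0 (border '')
j=24 s[j]='d': π[24]=0 (border '')
j=25 s[j]='d': π[25]=0 (border '')

[0, 1, 2, 0, 0, 1, 0, 1, 0, 1, 0, 0, 1, 0, 1, 2, 0, 0, 1, 0, 1, 0, 0, 0, 0, 0]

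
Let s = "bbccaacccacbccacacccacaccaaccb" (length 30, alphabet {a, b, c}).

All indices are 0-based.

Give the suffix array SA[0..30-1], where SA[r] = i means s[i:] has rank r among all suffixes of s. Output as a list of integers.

rank→(start, suffix):
  0 → (25, 'aaccb')
  1 → (4, 'aacccacbccacacccacaccaaccb')
  2 → (20, 'acaccaaccb')
  3 → (14, 'acacccacaccaaccb')
  4 → (9, 'acbccacacccacaccaaccb')
  5 → (22, 'accaaccb')
  6 → (26, 'accb')
  7 → (16, 'acccacaccaaccb')
  8 → (5, 'acccacbccacacccacaccaaccb')
  9 → (29, 'b')
  10 → (0, 'bbccaacccacbccacacccacaccaaccb')
  11 → (1, 'bccaacccacbccacacccacaccaaccb')
  12 → (11, 'bccacacccacaccaaccb')
  13 → (24, 'caaccb')
  14 → (3, 'caacccacbccacacccacaccaaccb')
  15 → (19, 'cacaccaaccb')
  16 → (13, 'cacacccacaccaaccb')
  17 → (8, 'cacbccacacccacaccaaccb')
  18 → (21, 'caccaaccb')
  19 → (15, 'cacccacaccaaccb')
  20 → (28, 'cb')
  21 → (10, 'cbccacacccacaccaaccb')
  22 → (23, 'ccaaccb')
  23 → (2, 'ccaacccacbccacacccacaccaaccb')
  24 → (18, 'ccacaccaaccb')
  25 → (12, 'ccacacccacaccaaccb')
  26 → (7, 'ccacbccacacccacaccaaccb')
  27 → (27, 'ccb')
  28 → (17, 'cccacaccaaccb')
  29 → (6, 'cccacbccacacccacaccaaccb')

[25, 4, 20, 14, 9, 22, 26, 16, 5, 29, 0, 1, 11, 24, 3, 19, 13, 8, 21, 15, 28, 10, 23, 2, 18, 12, 7, 27, 17, 6]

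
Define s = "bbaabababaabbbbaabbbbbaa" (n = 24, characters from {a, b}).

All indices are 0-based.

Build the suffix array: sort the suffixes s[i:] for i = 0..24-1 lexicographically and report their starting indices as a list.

rank | idx | suffix
   0 |  23 | a
   1 |  22 | aa
   2 |   2 | aabababaabbbbaabbbbbaa
   3 |   9 | aabbbbaabbbbbaa
   4 |  15 | aabbbbbaa
   5 |   7 | abaabbbbaabbbbbaa
   6 |   5 | ababaabbbbaabbbbbaa
   7 |   3 | abababaabbbbaabbbbbaa
   8 |  10 | abbbbaabbbbbaa
   9 |  16 | abbbbbaa
  10 |  21 | baa
  11 |   1 | baabababaabbbbaabbbbbaa
  12 |   8 | baabbbbaabbbbbaa
  13 |  14 | baabbbbbaa
  14 |   6 | babaabbbbaabbbbbaa
  15 |   4 | bababaabbbbaabbbbbaa
  16 |  20 | bbaa
  17 |   0 | bbaabababaabbbbaabbbbbaa
  18 |  13 | bbaabbbbbaa
  19 |  19 | bbbaa
  20 |  12 | bbbaabbbbbaa
  21 |  18 | bbbbaa
  22 |  11 | bbbbaabbbbbaa
  23 |  17 | bbbbbaa

[23, 22, 2, 9, 15, 7, 5, 3, 10, 16, 21, 1, 8, 14, 6, 4, 20, 0, 13, 19, 12, 18, 11, 17]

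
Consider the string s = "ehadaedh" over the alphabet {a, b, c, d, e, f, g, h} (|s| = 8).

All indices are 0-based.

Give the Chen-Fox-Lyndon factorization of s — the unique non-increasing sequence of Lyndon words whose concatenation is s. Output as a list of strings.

emit factor 1: 'eh' (i=0, period=2)
emit factor 2: 'adaedh' (i=2, period=6)

["eh", "adaedh"]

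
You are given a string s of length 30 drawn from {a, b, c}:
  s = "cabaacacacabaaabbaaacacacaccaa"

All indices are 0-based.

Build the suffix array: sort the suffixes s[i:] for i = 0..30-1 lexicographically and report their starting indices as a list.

sorted suffixes:
  #0 SA[0]=29  'a'
  #1 SA[1]=28  'aa'
  #2 SA[2]=12  'aaabbaaacacacaccaa'
  #3 SA[3]=17  'aaacacacaccaa'
  #4 SA[4]=13  'aabbaaacacacaccaa'
  #5 SA[5]=3  'aacacacabaaabbaaacacacaccaa'
  #6 SA[6]=18  'aacacacaccaa'
  #7 SA[7]=10  'abaaabbaaacacacaccaa'
  #8 SA[8]=1  'abaacacacabaaabbaaacacacaccaa'
  #9 SA[9]=14  'abbaaacacacaccaa'
  #10 SA[10]=8  'acabaaabbaaacacacaccaa'
  #11 SA[11]=6  'acacabaaabbaaacacacaccaa'
  #12 SA[12]=4  'acacacabaaabbaaacacacaccaa'
  #13 SA[13]=19  'acacacaccaa'
  #14 SA[14]=21  'acacaccaa'
  #15 SA[15]=23  'acaccaa'
  #16 SA[16]=25  'accaa'
  #17 SA[17]=11  'baaabbaaacacacaccaa'
  #18 SA[18]=16  'baaacacacaccaa'
  #19 SA[19]=2  'baacacacabaaabbaaacacacaccaa'
  #20 SA[20]=15  'bbaaacacacaccaa'
  #21 SA[21]=27  'caa'
  #22 SA[22]=9  'cabaaabbaaacacacaccaa'
  #23 SA[23]=0  'cabaacacacabaaabbaaacacacaccaa'
  #24 SA[24]=7  'cacabaaabbaaacacacaccaa'
  #25 SA[25]=5  'cacacabaaabbaaacacacaccaa'
  #26 SA[26]=20  'cacacaccaa'
  #27 SA[27]=22  'cacaccaa'
  #28 SA[28]=24  'caccaa'
  #29 SA[29]=26  'ccaa'

[29, 28, 12, 17, 13, 3, 18, 10, 1, 14, 8, 6, 4, 19, 21, 23, 25, 11, 16, 2, 15, 27, 9, 0, 7, 5, 20, 22, 24, 26]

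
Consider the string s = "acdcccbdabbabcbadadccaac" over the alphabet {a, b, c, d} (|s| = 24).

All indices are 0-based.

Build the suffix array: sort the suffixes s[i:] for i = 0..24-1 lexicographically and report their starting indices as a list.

sorted suffixes:
  #0 SA[0]=21  'aac'
  #1 SA[1]=8  'abbabcbadadccaac'
  #2 SA[2]=11  'abcbadadccaac'
  #3 SA[3]=22  'ac'
  #4 SA[4]=0  'acdcccbdabbabcbadadccaac'
  #5 SA[5]=15  'adadccaac'
  #6 SA[6]=17  'adccaac'
  #7 SA[7]=10  'babcbadadccaac'
  #8 SA[8]=14  'badadccaac'
  #9 SA[9]=9  'bbabcbadadccaac'
  #10 SA[10]=12  'bcbadadccaac'
  #11 SA[11]=6  'bdabbabcbadadccaac'
  #12 SA[12]=23  'c'
  #13 SA[13]=20  'caac'
  #14 SA[14]=13  'cbadadccaac'
  #15 SA[15]=5  'cbdabbabcbadadccaac'
  #16 SA[16]=19  'ccaac'
  #17 SA[17]=4  'ccbdabbabcbadadccaac'
  #18 SA[18]=3  'cccbdabbabcbadadccaac'
  #19 SA[19]=1  'cdcccbdabbabcbadadccaac'
  #20 SA[20]=7  'dabbabcbadadccaac'
  #21 SA[21]=16  'dadccaac'
  #22 SA[22]=18  'dccaac'
  #23 SA[23]=2  'dcccbdabbabcbadadccaac'

[21, 8, 11, 22, 0, 15, 17, 10, 14, 9, 12, 6, 23, 20, 13, 5, 19, 4, 3, 1, 7, 16, 18, 2]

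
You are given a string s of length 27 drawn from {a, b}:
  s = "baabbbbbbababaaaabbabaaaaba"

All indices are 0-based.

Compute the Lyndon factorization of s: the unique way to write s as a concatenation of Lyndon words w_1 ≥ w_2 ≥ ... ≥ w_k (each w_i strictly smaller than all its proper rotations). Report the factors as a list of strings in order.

["b", "aabbbbbbabab", "aaaabbab", "aaaab", "a"]

emit factor 1: 'b' (i=0, period=1)
emit factor 2: 'aabbbbbbabab' (i=1, period=12)
emit factor 3: 'aaaabbab' (i=13, period=8)
emit factor 4: 'aaaab' (i=21, period=5)
emit factor 5: 'a' (i=26, period=1)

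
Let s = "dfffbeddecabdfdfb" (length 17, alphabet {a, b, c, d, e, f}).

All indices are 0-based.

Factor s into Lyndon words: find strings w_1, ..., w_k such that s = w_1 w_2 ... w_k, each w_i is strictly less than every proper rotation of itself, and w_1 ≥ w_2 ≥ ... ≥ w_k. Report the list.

["dfff", "beddec", "abdfdfb"]

emit factor 1: 'dfff' (i=0, period=4)
emit factor 2: 'beddec' (i=4, period=6)
emit factor 3: 'abdfdfb' (i=10, period=7)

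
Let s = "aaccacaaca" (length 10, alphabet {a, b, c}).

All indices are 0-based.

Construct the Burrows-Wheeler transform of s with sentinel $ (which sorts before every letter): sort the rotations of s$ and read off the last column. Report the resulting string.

rank  rotation     last
    0  $aaccacaaca  a
    1  a$aaccacaac  c
    2  aaca$aaccac  c
    3  aaccacaaca$  $
    4  aca$aaccaca  a
    5  acaaca$aacc  c
    6  accacaaca$a  a
    7  ca$aaccacaa  a
    8  caaca$aacca  a
    9  cacaaca$aac  c
   10  ccacaaca$aa  a

acc$acaaaca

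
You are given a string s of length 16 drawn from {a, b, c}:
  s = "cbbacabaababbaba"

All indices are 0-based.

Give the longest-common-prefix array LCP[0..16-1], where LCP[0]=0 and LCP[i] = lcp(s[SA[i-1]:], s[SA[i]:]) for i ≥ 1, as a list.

rank | idx | suffix
   0 |  15 | a
   1 |   7 | aababbaba
   2 |  13 | aba
   3 |   5 | abaababbaba
   4 |   8 | ababbaba
   5 |  10 | abbaba
   6 |   3 | acabaababbaba
   7 |  14 | ba
   8 |   6 | baababbaba
   9 |  12 | baba
  10 |   9 | babbaba
  11 |   2 | bacabaababbaba
  12 |  11 | bbaba
  13 |   1 | bbacabaababbaba
  14 |   4 | cabaababbaba
  15 |   0 | cbbacabaababbaba

SA = [15, 7, 13, 5, 8, 10, 3, 14, 6, 12, 9, 2, 11, 1, 4, 0]
i: (SA[i-1],SA[i]) lcp shared
  1: (15,7) 1 'a'
  2: (7,13) 1 'a'
  3: (13,5) 3 'aba'
  4: (5,8) 3 'aba'
  5: (8,10) 2 'ab'
  6: (10,3) 1 'a'
  7: (3,14) 0 ''
  8: (14,6) 2 'ba'
  9: (6,12) 2 'ba'
  10: (12,9) 3 'bab'
  11: (9,2) 2 'ba'
  12: (2,11) 1 'b'
  13: (11,1) 3 'bba'
  14: (1,4) 0 ''
  15: (4,0) 1 'c'

[0, 1, 1, 3, 3, 2, 1, 0, 2, 2, 3, 2, 1, 3, 0, 1]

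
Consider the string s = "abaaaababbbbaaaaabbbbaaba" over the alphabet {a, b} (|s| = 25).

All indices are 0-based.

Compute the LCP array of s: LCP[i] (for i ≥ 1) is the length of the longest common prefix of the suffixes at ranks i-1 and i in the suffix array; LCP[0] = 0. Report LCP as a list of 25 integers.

[0, 1, 4, 5, 3, 4, 2, 4, 3, 1, 3, 3, 2, 7, 0, 2, 5, 3, 2, 1, 4, 2, 5, 3, 6]

sorted suffixes:
  #0 SA[0]=24  'a'
  #1 SA[1]=12  'aaaaabbbbaaba'
  #2 SA[2]=2  'aaaababbbbaaaaabbbbaaba'
  #3 SA[3]=13  'aaaabbbbaaba'
  #4 SA[4]=3  'aaababbbbaaaaabbbbaaba'
  #5 SA[5]=14  'aaabbbbaaba'
  #6 SA[6]=21  'aaba'
  #7 SA[7]=4  'aababbbbaaaaabbbbaaba'
  #8 SA[8]=15  'aabbbbaaba'
  #9 SA[9]=22  'aba'
  #10 SA[10]=0  'abaaaababbbbaaaaabbbbaaba'
  #11 SA[11]=5  'ababbbbaaaaabbbbaaba'
  #12 SA[12]=7  'abbbbaaaaabbbbaaba'
  #13 SA[13]=16  'abbbbaaba'
  #14 SA[14]=23  'ba'
  #15 SA[15]=11  'baaaaabbbbaaba'
  #16 SA[16]=1  'baaaababbbbaaaaabbbbaaba'
  #17 SA[17]=20  'baaba'
  #18 SA[18]=6  'babbbbaaaaabbbbaaba'
  #19 SA[19]=10  'bbaaaaabbbbaaba'
  #20 SA[20]=19  'bbaaba'
  #21 SA[21]=9  'bbbaaaaabbbbaaba'
  #22 SA[22]=18  'bbbaaba'
  #23 SA[23]=8  'bbbbaaaaabbbbaaba'
  #24 SA[24]=17  'bbbbaaba'

SA = [24, 12, 2, 13, 3, 14, 21, 4, 15, 22, 0, 5, 7, 16, 23, 11, 1, 20, 6, 10, 19, 9, 18, 8, 17]
rank  pair      lcp
   1  s[24:],s[12:]  1  'a'
   2  s[12:],s[2:]  4  'aaaa'
   3  s[2:],s[13:]  5  'aaaab'
   4  s[13:],s[3:]  3  'aaa'
   5  s[3:],s[14:]  4  'aaab'
   6  s[14:],s[21:]  2  'aa'
   7  s[21:],s[4:]  4  'aaba'
   8  s[4:],s[15:]  3  'aab'
   9  s[15:],s[22:]  1  'a'
  10  s[22:],s[0:]  3  'aba'
  11  s[0:],s[5:]  3  'aba'
  12  s[5:],s[7:]  2  'ab'
  13  s[7:],s[16:]  7  'abbbbaa'
  14  s[16:],s[23:]  0  ''
  15  s[23:],s[11:]  2  'ba'
  16  s[11:],s[1:]  5  'baaaa'
  17  s[1:],s[20:]  3  'baa'
  18  s[20:],s[6:]  2  'ba'
  19  s[6:],s[10:]  1  'b'
  20  s[10:],s[19:]  4  'bbaa'
  21  s[19:],s[9:]  2  'bb'
  22  s[9:],s[18:]  5  'bbbaa'
  23  s[18:],s[8:]  3  'bbb'
  24  s[8:],s[17:]  6  'bbbbaa'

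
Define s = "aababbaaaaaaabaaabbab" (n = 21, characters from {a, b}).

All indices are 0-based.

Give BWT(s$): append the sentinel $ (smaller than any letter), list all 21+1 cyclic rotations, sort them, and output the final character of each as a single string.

bbaaaaba$abaabaababaaa

rank  rotation                last
    0  $aababbaaaaaaabaaabbab  b
    1  aaaaaaabaaabbab$aababb  b
    2  aaaaaabaaabbab$aababba  a
    3  aaaaabaaabbab$aababbaa  a
    4  aaaabaaabbab$aababbaaa  a
    5  aaabaaabbab$aababbaaaa  a
    6  aaabbab$aababbaaaaaaab  b
    7  aabaaabbab$aababbaaaaa  a
    8  aababbaaaaaaabaaabbab$  $
    9  aabbab$aababbaaaaaaaba  a
   10  ab$aababbaaaaaaabaaabb  b
   11  abaaabbab$aababbaaaaaa  a
   12  ababbaaaaaaabaaabbab$a  a
   13  abbaaaaaaabaaabbab$aab  b
   14  abbab$aababbaaaaaaabaa  a
   15  b$aababbaaaaaaabaaabba  a
   16  baaaaaaabaaabbab$aabab  b
   17  baaabbab$aababbaaaaaaa  a
   18  bab$aababbaaaaaaabaaab  b
   19  babbaaaaaaabaaabbab$aa  a
   20  bbaaaaaaabaaabbab$aaba  a
   21  bbab$aababbaaaaaaabaaa  a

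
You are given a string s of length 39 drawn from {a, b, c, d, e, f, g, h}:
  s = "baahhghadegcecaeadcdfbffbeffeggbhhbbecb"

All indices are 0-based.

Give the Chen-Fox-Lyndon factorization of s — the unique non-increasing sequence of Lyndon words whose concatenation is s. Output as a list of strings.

emit factor 1: 'b' (i=0, period=1)
emit factor 2: 'aahhghadegcecaeadcdfbffbeffeggbhhbbecb' (i=1, period=38)

["b", "aahhghadegcecaeadcdfbffbeffeggbhhbbecb"]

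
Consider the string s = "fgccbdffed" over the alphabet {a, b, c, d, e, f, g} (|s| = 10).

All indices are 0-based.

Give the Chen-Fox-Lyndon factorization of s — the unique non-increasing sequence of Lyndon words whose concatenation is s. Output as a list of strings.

emit factor 1: 'fg' (i=0, period=2)
emit factor 2: 'c' (i=2, period=1)
emit factor 3: 'c' (i=3, period=1)
emit factor 4: 'bdffed' (i=4, period=6)

["fg", "c", "c", "bdffed"]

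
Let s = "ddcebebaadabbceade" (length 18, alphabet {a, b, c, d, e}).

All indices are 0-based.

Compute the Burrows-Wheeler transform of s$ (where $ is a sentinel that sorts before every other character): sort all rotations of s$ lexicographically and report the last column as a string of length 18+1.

rank  rotation             last
    0  $ddcebebaadabbceade  e
    1  aadabbceade$ddcebeb  b
    2  abbceade$ddcebebaad  d
    3  adabbceade$ddcebeba  a
    4  ade$ddcebebaadabbce  e
    5  baadabbceade$ddcebe  e
    6  bbceade$ddcebebaada  a
    7  bceade$ddcebebaadab  b
    8  bebaadabbceade$ddce  e
    9  ceade$ddcebebaadabb  b
   10  cebebaadabbceade$dd  d
   11  dabbceade$ddcebebaa  a
   12  dcebebaadabbceade$d  d
   13  ddcebebaadabbceade$  $
   14  de$ddcebebaadabbcea  a
   15  e$ddcebebaadabbcead  d
   16  eade$ddcebebaadabbc  c
   17  ebaadabbceade$ddceb  b
   18  ebebaadabbceade$ddc  c

ebdaeeabebdad$adcbc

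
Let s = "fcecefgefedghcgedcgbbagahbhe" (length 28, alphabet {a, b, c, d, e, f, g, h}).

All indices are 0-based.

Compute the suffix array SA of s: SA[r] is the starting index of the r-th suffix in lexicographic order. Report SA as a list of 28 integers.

[21, 23, 20, 19, 25, 1, 3, 17, 13, 16, 10, 27, 2, 15, 9, 7, 4, 0, 8, 5, 22, 18, 14, 6, 11, 24, 12, 26]

sorted suffixes:
  #0 SA[0]=21  'agahbhe'
  #1 SA[1]=23  'ahbhe'
  #2 SA[2]=20  'bagahbhe'
  #3 SA[3]=19  'bbagahbhe'
  #4 SA[4]=25  'bhe'
  #5 SA[5]=1  'cecefgefedghcgedcgbbagahbhe'
  #6 SA[6]=3  'cefgefedghcgedcgbbagahbhe'
  #7 SA[7]=17  'cgbbagahbhe'
  #8 SA[8]=13  'cgedcgbbagahbhe'
  #9 SA[9]=16  'dcgbbagahbhe'
  #10 SA[10]=10  'dghcgedcgbbagahbhe'
  #11 SA[11]=27  'e'
  #12 SA[12]=2  'ecefgefedghcgedcgbbagahbhe'
  #13 SA[13]=15  'edcgbbagahbhe'
  #14 SA[14]=9  'edghcgedcgbbagahbhe'
  #15 SA[15]=7  'efedghcgedcgbbagahbhe'
  #16 SA[16]=4  'efgefedghcgedcgbbagahbhe'
  #17 SA[17]=0  'fcecefgefedghcgedcgbbagahbhe'
  #18 SA[18]=8  'fedghcgedcgbbagahbhe'
  #19 SA[19]=5  'fgefedghcgedcgbbagahbhe'
  #20 SA[20]=22  'gahbhe'
  #21 SA[21]=18  'gbbagahbhe'
  #22 SA[22]=14  'gedcgbbagahbhe'
  #23 SA[23]=6  'gefedghcgedcgbbagahbhe'
  #24 SA[24]=11  'ghcgedcgbbagahbhe'
  #25 SA[25]=24  'hbhe'
  #26 SA[26]=12  'hcgedcgbbagahbhe'
  #27 SA[27]=26  'he'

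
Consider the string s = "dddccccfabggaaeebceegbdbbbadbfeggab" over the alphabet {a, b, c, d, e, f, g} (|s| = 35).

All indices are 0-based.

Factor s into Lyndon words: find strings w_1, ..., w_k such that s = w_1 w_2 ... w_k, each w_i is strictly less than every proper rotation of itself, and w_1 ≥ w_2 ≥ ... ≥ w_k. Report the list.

emit factor 1: 'd' (i=0, period=1)
emit factor 2: 'd' (i=1, period=1)
emit factor 3: 'd' (i=2, period=1)
emit factor 4: 'ccccf' (i=3, period=5)
emit factor 5: 'abgg' (i=8, period=4)
emit factor 6: 'aaeebceegbdbbbadbfeggab' (i=12, period=23)

["d", "d", "d", "ccccf", "abgg", "aaeebceegbdbbbadbfeggab"]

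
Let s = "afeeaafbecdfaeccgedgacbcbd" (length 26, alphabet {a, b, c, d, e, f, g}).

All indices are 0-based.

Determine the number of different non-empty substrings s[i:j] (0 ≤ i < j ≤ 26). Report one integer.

329

rank | idx | suffix
   0 |   4 | aafbecdfaeccgedgacbcbd
   1 |  20 | acbcbd
   2 |  12 | aeccgedgacbcbd
   3 |   5 | afbecdfaeccgedgacbcbd
   4 |   0 | afeeaafbecdfaeccgedgacbcbd
   5 |  22 | bcbd
   6 |  24 | bd
   7 |   7 | becdfaeccgedgacbcbd
   8 |  21 | cbcbd
   9 |  23 | cbd
  10 |  14 | ccgedgacbcbd
  11 |   9 | cdfaeccgedgacbcbd
  12 |  15 | cgedgacbcbd
  13 |  25 | d
  14 |  10 | dfaeccgedgacbcbd
  15 |  18 | dgacbcbd
  16 |   3 | eaafbecdfaeccgedgacbcbd
  17 |  13 | eccgedgacbcbd
  18 |   8 | ecdfaeccgedgacbcbd
  19 |  17 | edgacbcbd
  20 |   2 | eeaafbecdfaeccgedgacbcbd
  21 |  11 | faeccgedgacbcbd
  22 |   6 | fbecdfaeccgedgacbcbd
  23 |   1 | feeaafbecdfaeccgedgacbcbd
  24 |  19 | gacbcbd
  25 |  16 | gedgacbcbd

SA = [4, 20, 12, 5, 0, 22, 24, 7, 21, 23, 14, 9, 15, 25, 10, 18, 3, 13, 8, 17, 2, 11, 6, 1, 19, 16]
i: (SA[i-1],SA[i]) lcp shared
  1: (4,20) 1 'a'
  2: (20,12) 1 'a'
  3: (12,5) 1 'a'
  4: (5,0) 2 'af'
  5: (0,22) 0 ''
  6: (22,24) 1 'b'
  7: (24,7) 1 'b'
  8: (7,21) 0 ''
  9: (21,23) 2 'cb'
  10: (23,14) 1 'c'
  11: (14,9) 1 'c'
  12: (9,15) 1 'c'
  13: (15,25) 0 ''
  14: (25,10) 1 'd'
  15: (10,18) 1 'd'
  16: (18,3) 0 ''
  17: (3,13) 1 'e'
  18: (13,8) 2 'ec'
  19: (8,17) 1 'e'
  20: (17,2) 1 'e'
  21: (2,11) 0 ''
  22: (11,6) 1 'f'
  23: (6,1) 1 'f'
  24: (1,19) 0 ''
  25: (19,16) 1 'g'

n(n+1)/2 = 26·27/2 = 351
Σ LCP = 0 + 1 + 1 + 1 + 2 + 0 + 1 + 1 + 0 + 2 + 1 + 1 + 1 + 0 + 1 + 1 + 0 + 1 + 2 + 1 + 1 + 0 + 1 + 1 + 0 + 1 = 22
distinct = 351 − 22 = 329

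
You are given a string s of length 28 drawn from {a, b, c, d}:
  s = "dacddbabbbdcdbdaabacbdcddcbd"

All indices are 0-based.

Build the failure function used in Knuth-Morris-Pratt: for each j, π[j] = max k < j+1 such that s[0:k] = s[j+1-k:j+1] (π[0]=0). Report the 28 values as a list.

[0, 0, 0, 1, 1, 0, 0, 0, 0, 0, 1, 0, 1, 0, 1, 2, 0, 0, 0, 0, 0, 1, 0, 1, 1, 0, 0, 1]

π[0] = 0
j=1 s[j]='a': π[1]=0 (border '')
j=2 s[j]='c': π[2]=0 (border '')
j=3 s[j]='d': π[3]=1 (border 'd')
j=4 s[j]='d': k: 1→0; π[4]=1 (border 'd')
j=5 s[j]='b': k: 1→0; π[5]=0 (border '')
j=6 s[j]='a': π[6]=0 (border '')
j=7 s[j]='b': π[7]=0 (border '')
j=8 s[j]='b': π[8]=0 (border '')
j=9 s[j]='b': π[9]=0 (border '')
j=10 s[j]='d': π[10]=1 (border 'd')
j=11 s[j]='c': k: 1→0; π[11]=0 (border '')
j=12 s[j]='d': π[12]=1 (border 'd')
j=13 s[j]='b': k: 1→0; π[13]=0 (border '')
j=14 s[j]='d': π[14]=1 (border 'd')
j=15 s[j]='a': π[15]=2 (border 'da')
j=16 s[j]='a': k: 2→0; π[16]=0 (border '')
j=17 s[j]='b': π[17]=0 (border '')
j=18 s[j]='a': π[18]=0 (border '')
j=19 s[j]='c': π[19]=0 (border '')
j=20 s[j]='b': π[20]=0 (border '')
j=21 s[j]='d': π[21]=1 (border 'd')
j=22 s[j]='c': k: 1→0; π[22]=0 (border '')
j=23 s[j]='d': π[23]=1 (border 'd')
j=24 s[j]='d': k: 1→0; π[24]=1 (border 'd')
j=25 s[j]='c': k: 1→0; π[25]=0 (border '')
j=26 s[j]='b': π[26]=0 (border '')
j=27 s[j]='d': π[27]=1 (border 'd')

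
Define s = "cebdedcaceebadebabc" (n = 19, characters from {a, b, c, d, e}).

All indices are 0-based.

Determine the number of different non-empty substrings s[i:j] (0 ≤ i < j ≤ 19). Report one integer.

rank | idx | suffix
   0 |  16 | abc
   1 |   7 | aceebadebabc
   2 |  12 | adebabc
   3 |  15 | babc
   4 |  11 | badebabc
   5 |  17 | bc
   6 |   2 | bdedcaceebadebabc
   7 |  18 | c
   8 |   6 | caceebadebabc
   9 |   0 | cebdedcaceebadebabc
  10 |   8 | ceebadebabc
  11 |   5 | dcaceebadebabc
  12 |  13 | debabc
  13 |   3 | dedcaceebadebabc
  14 |  14 | ebabc
  15 |  10 | ebadebabc
  16 |   1 | ebdedcaceebadebabc
  17 |   4 | edcaceebadebabc
  18 |   9 | eebadebabc

SA = [16, 7, 12, 15, 11, 17, 2, 18, 6, 0, 8, 5, 13, 3, 14, 10, 1, 4, 9]
[i] adj suffixes → lcp
  [1] 16/7 → 1 ('a')
  [2] 7/12 → 1 ('a')
  [3] 12/15 → 0 ('')
  [4] 15/11 → 2 ('ba')
  [5] 11/17 → 1 ('b')
  [6] 17/2 → 1 ('b')
  [7] 2/18 → 0 ('')
  [8] 18/6 → 1 ('c')
  [9] 6/0 → 1 ('c')
  [10] 0/8 → 2 ('ce')
  [11] 8/5 → 0 ('')
  [12] 5/13 → 1 ('d')
  [13] 13/3 → 2 ('de')
  [14] 3/14 → 0 ('')
  [15] 14/10 → 3 ('eba')
  [16] 10/1 → 2 ('eb')
  [17] 1/4 → 1 ('e')
  [18] 4/9 → 1 ('e')

n(n+1)/2 = 19·20/2 = 190
Σ LCP = 0 + 1 + 1 + 0 + 2 + 1 + 1 + 0 + 1 + 1 + 2 + 0 + 1 + 2 + 0 + 3 + 2 + 1 + 1 = 20
distinct = 190 − 20 = 170

170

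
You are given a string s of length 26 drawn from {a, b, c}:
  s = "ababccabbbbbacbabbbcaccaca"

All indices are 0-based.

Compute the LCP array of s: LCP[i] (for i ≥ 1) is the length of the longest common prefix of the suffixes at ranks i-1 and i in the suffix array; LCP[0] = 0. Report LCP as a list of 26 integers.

[0, 1, 2, 4, 2, 1, 2, 2, 0, 3, 2, 1, 2, 3, 4, 3, 2, 1, 2, 0, 2, 2, 3, 1, 1, 3]

rank | idx | suffix
   0 |  25 | a
   1 |   0 | ababccabbbbbacbabbbcaccaca
   2 |   6 | abbbbbacbabbbcaccaca
   3 |  15 | abbbcaccaca
   4 |   2 | abccabbbbbacbabbbcaccaca
   5 |  23 | aca
   6 |  12 | acbabbbcaccaca
   7 |  20 | accaca
   8 |  14 | babbbcaccaca
   9 |   1 | babccabbbbbacbabbbcaccaca
  10 |  11 | bacbabbbcaccaca
  11 |  10 | bbacbabbbcaccaca
  12 |   9 | bbbacbabbbcaccaca
  13 |   8 | bbbbacbabbbcaccaca
  14 |   7 | bbbbbacbabbbcaccaca
  15 |  16 | bbbcaccaca
  16 |  17 | bbcaccaca
  17 |  18 | bcaccaca
  18 |   3 | bccabbbbbacbabbbcaccaca
  19 |  24 | ca
  20 |   5 | cabbbbbacbabbbcaccaca
  21 |  22 | caca
  22 |  19 | caccaca
  23 |  13 | cbabbbcaccaca
  24 |   4 | ccabbbbbacbabbbcaccaca
  25 |  21 | ccaca

SA = [25, 0, 6, 15, 2, 23, 12, 20, 14, 1, 11, 10, 9, 8, 7, 16, 17, 18, 3, 24, 5, 22, 19, 13, 4, 21]
rank  pair      lcp
   1  s[25:],s[0:]  1  'a'
   2  s[0:],s[6:]  2  'ab'
   3  s[6:],s[15:]  4  'abbb'
   4  s[15:],s[2:]  2  'ab'
   5  s[2:],s[23:]  1  'a'
   6  s[23:],s[12:]  2  'ac'
   7  s[12:],s[20:]  2  'ac'
   8  s[20:],s[14:]  0  ''
   9  s[14:],s[1:]  3  'bab'
  10  s[1:],s[11:]  2  'ba'
  11  s[11:],s[10:]  1  'b'
  12  s[10:],s[9:]  2  'bb'
  13  s[9:],s[8:]  3  'bbb'
  14  s[8:],s[7:]  4  'bbbb'
  15  s[7:],s[16:]  3  'bbb'
  16  s[16:],s[17:]  2  'bb'
  17  s[17:],s[18:]  1  'b'
  18  s[18:],s[3:]  2  'bc'
  19  s[3:],s[24:]  0  ''
  20  s[24:],s[5:]  2  'ca'
  21  s[5:],s[22:]  2  'ca'
  22  s[22:],s[19:]  3  'cac'
  23  s[19:],s[13:]  1  'c'
  24  s[13:],s[4:]  1  'c'
  25  s[4:],s[21:]  3  'cca'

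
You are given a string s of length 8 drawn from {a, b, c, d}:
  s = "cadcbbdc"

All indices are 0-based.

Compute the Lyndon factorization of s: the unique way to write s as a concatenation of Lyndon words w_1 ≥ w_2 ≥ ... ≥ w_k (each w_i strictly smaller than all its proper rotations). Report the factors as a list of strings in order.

["c", "adcbbdc"]

emit factor 1: 'c' (i=0, period=1)
emit factor 2: 'adcbbdc' (i=1, period=7)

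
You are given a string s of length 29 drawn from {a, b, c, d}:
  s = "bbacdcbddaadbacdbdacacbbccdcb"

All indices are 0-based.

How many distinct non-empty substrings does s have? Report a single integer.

rank→(start, suffix):
  0 → (9, 'aadbacdbdacacbbccdcb')
  1 → (18, 'acacbbccdcb')
  2 → (20, 'acbbccdcb')
  3 → (13, 'acdbdacacbbccdcb')
  4 → (2, 'acdcbddaadbacdbdacacbbccdcb')
  5 → (10, 'adbacdbdacacbbccdcb')
  6 → (28, 'b')
  7 → (12, 'bacdbdacacbbccdcb')
  8 → (1, 'bacdcbddaadbacdbdacacbbccdcb')
  9 → (0, 'bbacdcbddaadbacdbdacacbbccdcb')
  10 → (22, 'bbccdcb')
  11 → (23, 'bccdcb')
  12 → (16, 'bdacacbbccdcb')
  13 → (6, 'bddaadbacdbdacacbbccdcb')
  14 → (19, 'cacbbccdcb')
  15 → (27, 'cb')
  16 → (21, 'cbbccdcb')
  17 → (5, 'cbddaadbacdbdacacbbccdcb')
  18 → (24, 'ccdcb')
  19 → (14, 'cdbdacacbbccdcb')
  20 → (25, 'cdcb')
  21 → (3, 'cdcbddaadbacdbdacacbbccdcb')
  22 → (8, 'daadbacdbdacacbbccdcb')
  23 → (17, 'dacacbbccdcb')
  24 → (11, 'dbacdbdacacbbccdcb')
  25 → (15, 'dbdacacbbccdcb')
  26 → (26, 'dcb')
  27 → (4, 'dcbddaadbacdbdacacbbccdcb')
  28 → (7, 'ddaadbacdbdacacbbccdcb')

SA = [9, 18, 20, 13, 2, 10, 28, 12, 1, 0, 22, 23, 16, 6, 19, 27, 21, 5, 24, 14, 25, 3, 8, 17, 11, 15, 26, 4, 7]
i: (SA[i-1],SA[i]) lcp shared
  1: (9,18) 1 'a'
  2: (18,20) 2 'ac'
  3: (20,13) 2 'ac'
  4: (13,2) 3 'acd'
  5: (2,10) 1 'a'
  6: (10,28) 0 ''
  7: (28,12) 1 'b'
  8: (12,1) 4 'bacd'
  9: (1,0) 1 'b'
  10: (0,22) 2 'bb'
  11: (22,23) 1 'b'
  12: (23,16) 1 'b'
  13: (16,6) 2 'bd'
  14: (6,19) 0 ''
  15: (19,27) 1 'c'
  16: (27,21) 2 'cb'
  17: (21,5) 2 'cb'
  18: (5,24) 1 'c'
  19: (24,14) 1 'c'
  20: (14,25) 2 'cd'
  21: (25,3) 4 'cdcb'
  22: (3,8) 0 ''
  23: (8,17) 2 'da'
  24: (17,11) 1 'd'
  25: (11,15) 2 'db'
  26: (15,26) 1 'd'
  27: (26,4) 3 'dcb'
  28: (4,7) 1 'd'

n(n+1)/2 = 29·30/2 = 435
Σ LCP = 0 + 1 + 2 + 2 + 3 + 1 + 0 + 1 + 4 + 1 + 2 + 1 + 1 + 2 + 0 + 1 + 2 + 2 + 1 + 1 + 2 + 4 + 0 + 2 + 1 + 2 + 1 + 3 + 1 = 44
distinct = 435 − 44 = 391

391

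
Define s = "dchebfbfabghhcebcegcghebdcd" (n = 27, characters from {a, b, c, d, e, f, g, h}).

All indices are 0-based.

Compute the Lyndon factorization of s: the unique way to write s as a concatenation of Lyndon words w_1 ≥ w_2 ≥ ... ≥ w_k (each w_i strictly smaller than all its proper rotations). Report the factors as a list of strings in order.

["d", "che", "bf", "bf", "abghhcebcegcghebdcd"]

emit factor 1: 'd' (i=0, period=1)
emit factor 2: 'che' (i=1, period=3)
emit factor 3: 'bf' (i=4, period=2)
emit factor 4: 'bf' (i=6, period=2)
emit factor 5: 'abghhcebcegcghebdcd' (i=8, period=19)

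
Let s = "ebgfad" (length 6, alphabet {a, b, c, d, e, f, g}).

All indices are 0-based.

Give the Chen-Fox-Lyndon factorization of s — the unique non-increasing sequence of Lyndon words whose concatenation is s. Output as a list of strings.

emit factor 1: 'e' (i=0, period=1)
emit factor 2: 'bgf' (i=1, period=3)
emit factor 3: 'ad' (i=4, period=2)

["e", "bgf", "ad"]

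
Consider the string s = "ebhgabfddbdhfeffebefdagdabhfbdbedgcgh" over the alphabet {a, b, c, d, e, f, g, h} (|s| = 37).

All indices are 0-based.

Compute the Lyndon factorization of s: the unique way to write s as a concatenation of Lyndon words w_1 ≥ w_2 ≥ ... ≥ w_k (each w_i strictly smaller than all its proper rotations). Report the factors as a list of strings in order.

emit factor 1: 'e' (i=0, period=1)
emit factor 2: 'bhg' (i=1, period=3)
emit factor 3: 'abfddbdhfeffebefdagdabhfbdbedgcgh' (i=4, period=33)

["e", "bhg", "abfddbdhfeffebefdagdabhfbdbedgcgh"]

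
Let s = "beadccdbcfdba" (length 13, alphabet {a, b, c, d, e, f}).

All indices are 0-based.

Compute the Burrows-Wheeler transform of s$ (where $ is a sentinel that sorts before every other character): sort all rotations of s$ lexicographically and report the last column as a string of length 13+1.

abedd$dcbfcabc

rank  rotation        last
    0  $beadccdbcfdba  a
    1  a$beadccdbcfdb  b
    2  adccdbcfdba$be  e
    3  ba$beadccdbcfd  d
    4  bcfdba$beadccd  d
    5  beadccdbcfdba$  $
    6  ccdbcfdba$bead  d
    7  cdbcfdba$beadc  c
    8  cfdba$beadccdb  b
    9  dba$beadccdbcf  f
   10  dbcfdba$beadcc  c
   11  dccdbcfdba$bea  a
   12  eadccdbcfdba$b  b
   13  fdba$beadccdbc  c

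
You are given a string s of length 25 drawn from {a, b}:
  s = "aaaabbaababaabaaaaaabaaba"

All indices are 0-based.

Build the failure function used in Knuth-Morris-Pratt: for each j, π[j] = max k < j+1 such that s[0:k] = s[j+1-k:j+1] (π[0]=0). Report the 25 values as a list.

[0, 1, 2, 3, 0, 0, 1, 2, 0, 1, 0, 1, 2, 0, 1, 2, 3, 4, 4, 4, 5, 1, 2, 0, 1]

π[0] = 0
j=1 s[j]='a': π[1]=1 (border 'a')
j=2 s[j]='a': π[2]=2 (border 'aa')
j=3 s[j]='a': π[3]=3 (border 'aaa')
j=4 s[j]='b': k: 3→2→1→0; π[4]=0 (border '')
j=5 s[j]='b': π[5]=0 (border '')
j=6 s[j]='a': π[6]=1 (border 'a')
j=7 s[j]='a': π[7]=2 (border 'aa')
j=8 s[j]='b': k: 2→1→0; π[8]=0 (border '')
j=9 s[j]='a': π[9]=1 (border 'a')
j=10 s[j]='b': k: 1→0; π[10]=0 (border '')
j=11 s[j]='a': π[11]=1 (border 'a')
j=12 s[j]='a': π[12]=2 (border 'aa')
j=13 s[j]='b': k: 2→1→0; π[13]=0 (border '')
j=14 s[j]='a': π[14]=1 (border 'a')
j=15 s[j]='a': π[15]=2 (border 'aa')
j=16 s[j]='a': π[16]=3 (border 'aaa')
j=17 s[j]='a': π[17]=4 (border 'aaaa')
j=18 s[j]='a': k: 4→3; π[18]=4 (border 'aaaa')
j=19 s[j]='a': k: 4→3; π[19]=4 (border 'aaaa')
j=20 s[j]='b': π[20]=5 (border 'aaaab')
j=21 s[j]='a': k: 5→0; π[21]=1 (border 'a')
j=22 s[j]='a': π[22]=2 (border 'aa')
j=23 s[j]='b': k: 2→1→0; π[23]=0 (border '')
j=24 s[j]='a': π[24]=1 (border 'a')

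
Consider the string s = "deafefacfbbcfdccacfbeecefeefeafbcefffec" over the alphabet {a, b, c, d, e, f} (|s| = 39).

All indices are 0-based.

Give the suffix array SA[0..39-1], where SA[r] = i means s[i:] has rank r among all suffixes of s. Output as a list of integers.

[6, 16, 29, 2, 9, 31, 10, 19, 38, 15, 14, 22, 32, 7, 17, 11, 13, 0, 28, 1, 37, 21, 20, 25, 4, 26, 23, 33, 5, 8, 30, 18, 12, 27, 36, 24, 3, 35, 34]

rank | idx | suffix
   0 |   6 | acfbbcfdccacfbeecefeefeafbcefffec
   1 |  16 | acfbeecefeefeafbcefffec
   2 |  29 | afbcefffec
   3 |   2 | afefacfbbcfdccacfbeecefeefeafbcefffec
   4 |   9 | bbcfdccacfbeecefeefeafbcefffec
   5 |  31 | bcefffec
   6 |  10 | bcfdccacfbeecefeefeafbcefffec
   7 |  19 | beecefeefeafbcefffec
   8 |  38 | c
   9 |  15 | cacfbeecefeefeafbcefffec
  10 |  14 | ccacfbeecefeefeafbcefffec
  11 |  22 | cefeefeafbcefffec
  12 |  32 | cefffec
  13 |   7 | cfbbcfdccacfbeecefeefeafbcefffec
  14 |  17 | cfbeecefeefeafbcefffec
  15 |  11 | cfdccacfbeecefeefeafbcefffec
  16 |  13 | dccacfbeecefeefeafbcefffec
  17 |   0 | deafefacfbbcfdccacfbeecefeefeafbcefffec
  18 |  28 | eafbcefffec
  19 |   1 | eafefacfbbcfdccacfbeecefeefeafbcefffec
  20 |  37 | ec
  21 |  21 | ecefeefeafbcefffec
  22 |  20 | eecefeefeafbcefffec
  23 |  25 | eefeafbcefffec
  24 |   4 | efacfbbcfdccacfbeecefeefeafbcefffec
  25 |  26 | efeafbcefffec
  26 |  23 | efeefeafbcefffec
  27 |  33 | efffec
  28 |   5 | facfbbcfdccacfbeecefeefeafbcefffec
  29 |   8 | fbbcfdccacfbeecefeefeafbcefffec
  30 |  30 | fbcefffec
  31 |  18 | fbeecefeefeafbcefffec
  32 |  12 | fdccacfbeecefeefeafbcefffec
  33 |  27 | feafbcefffec
  34 |  36 | fec
  35 |  24 | feefeafbcefffec
  36 |   3 | fefacfbbcfdccacfbeecefeefeafbcefffec
  37 |  35 | ffec
  38 |  34 | fffec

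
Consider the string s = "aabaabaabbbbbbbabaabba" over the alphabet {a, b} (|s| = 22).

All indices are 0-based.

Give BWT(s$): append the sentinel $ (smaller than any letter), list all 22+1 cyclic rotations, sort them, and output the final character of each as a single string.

ab$bbbabaaabaaababbbbba

rank  rotation                 last
    0  $aabaabaabbbbbbbabaabba  a
    1  a$aabaabaabbbbbbbabaabb  b
    2  aabaabaabbbbbbbabaabba$  $
    3  aabaabbbbbbbabaabba$aab  b
    4  aabba$aabaabaabbbbbbbab  b
    5  aabbbbbbbabaabba$aabaab  b
    6  abaabaabbbbbbbabaabba$a  a
    7  abaabba$aabaabaabbbbbbb  b
    8  abaabbbbbbbabaabba$aaba  a
    9  abba$aabaabaabbbbbbbaba  a
   10  abbbbbbbabaabba$aabaaba  a
   11  ba$aabaabaabbbbbbbabaab  b
   12  baabaabbbbbbbabaabba$aa  a
   13  baabba$aabaabaabbbbbbba  a
   14  baabbbbbbbabaabba$aabaa  a
   15  babaabba$aabaabaabbbbbb  b
   16  bba$aabaabaabbbbbbbabaa  a
   17  bbabaabba$aabaabaabbbbb  b
   18  bbbabaabba$aabaabaabbbb  b
   19  bbbbabaabba$aabaabaabbb  b
   20  bbbbbabaabba$aabaabaabb  b
   21  bbbbbbabaabba$aabaabaab  b
   22  bbbbbbbabaabba$aabaabaa  a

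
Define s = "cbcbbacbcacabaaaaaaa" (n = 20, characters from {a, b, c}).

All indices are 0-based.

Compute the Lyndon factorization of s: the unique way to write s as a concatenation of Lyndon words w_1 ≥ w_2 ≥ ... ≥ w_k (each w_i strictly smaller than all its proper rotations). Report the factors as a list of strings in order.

emit factor 1: 'c' (i=0, period=1)
emit factor 2: 'bc' (i=1, period=2)
emit factor 3: 'b' (i=3, period=1)
emit factor 4: 'b' (i=4, period=1)
emit factor 5: 'acbc' (i=5, period=4)
emit factor 6: 'ac' (i=9, period=2)
emit factor 7: 'ab' (i=11, period=2)
emit factor 8: 'a' (i=13, period=1)
emit factor 9: 'a' (i=14, period=1)
emit factor 10: 'a' (i=15, period=1)
emit factor 11: 'a' (i=16, period=1)
emit factor 12: 'a' (i=17, period=1)
emit factor 13: 'a' (i=18, period=1)
emit factor 14: 'a' (i=19, period=1)

["c", "bc", "b", "b", "acbc", "ac", "ab", "a", "a", "a", "a", "a", "a", "a"]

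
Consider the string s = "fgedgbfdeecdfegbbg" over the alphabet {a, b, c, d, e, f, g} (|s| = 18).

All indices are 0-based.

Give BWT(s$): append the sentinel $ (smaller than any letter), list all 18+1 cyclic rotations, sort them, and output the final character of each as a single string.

rank  rotation             last
    0  $fgedgbfdeecdfegbbg  g
    1  bbg$fgedgbfdeecdfeg  g
    2  bfdeecdfegbbg$fgedg  g
    3  bg$fgedgbfdeecdfegb  b
    4  cdfegbbg$fgedgbfdee  e
    5  deecdfegbbg$fgedgbf  f
    6  dfegbbg$fgedgbfdeec  c
    7  dgbfdeecdfegbbg$fge  e
    8  ecdfegbbg$fgedgbfde  e
    9  edgbfdeecdfegbbg$fg  g
   10  eecdfegbbg$fgedgbfd  d
   11  egbbg$fgedgbfdeecdf  f
   12  fdeecdfegbbg$fgedgb  b
   13  fegbbg$fgedgbfdeecd  d
   14  fgedgbfdeecdfegbbg$  $
   15  g$fgedgbfdeecdfegbb  b
   16  gbbg$fgedgbfdeecdfe  e
   17  gbfdeecdfegbbg$fged  d
   18  gedgbfdeecdfegbbg$f  f

gggbefceegdfbd$bedf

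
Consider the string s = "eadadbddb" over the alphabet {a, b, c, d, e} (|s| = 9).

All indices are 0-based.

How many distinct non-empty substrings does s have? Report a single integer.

38

rank→(start, suffix):
  0 → (1, 'adadbddb')
  1 → (3, 'adbddb')
  2 → (8, 'b')
  3 → (5, 'bddb')
  4 → (2, 'dadbddb')
  5 → (7, 'db')
  6 → (4, 'dbddb')
  7 → (6, 'ddb')
  8 → (0, 'eadadbddb')

SA = [1, 3, 8, 5, 2, 7, 4, 6, 0]
[i] adj suffixes → lcp
  [1] 1/3 → 2 ('ad')
  [2] 3/8 → 0 ('')
  [3] 8/5 → 1 ('b')
  [4] 5/2 → 0 ('')
  [5] 2/7 → 1 ('d')
  [6] 7/4 → 2 ('db')
  [7] 4/6 → 1 ('d')
  [8] 6/0 → 0 ('')

n(n+1)/2 = 9·10/2 = 45
Σ LCP = 0 + 2 + 0 + 1 + 0 + 1 + 2 + 1 + 0 = 7
distinct = 45 − 7 = 38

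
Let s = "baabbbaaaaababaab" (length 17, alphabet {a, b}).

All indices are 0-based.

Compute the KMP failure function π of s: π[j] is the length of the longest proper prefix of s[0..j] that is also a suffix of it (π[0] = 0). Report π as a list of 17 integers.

[0, 0, 0, 1, 1, 1, 2, 3, 0, 0, 0, 1, 2, 1, 2, 3, 4]

π[0] = 0
j=1 s[j]='a': π[1]=0 (border '')
j=2 s[j]='a': π[2]=0 (border '')
j=3 s[j]='b': π[3]=1 (border 'b')
j=4 s[j]='b': k: 1→0; π[4]=1 (border 'b')
j=5 s[j]='b': k: 1→0; π[5]=1 (border 'b')
j=6 s[j]='a': π[6]=2 (border 'ba')
j=7 s[j]='a': π[7]=3 (border 'baa')
j=8 s[j]='a': k: 3→0; π[8]=0 (border '')
j=9 s[j]='a': π[9]=0 (border '')
j=10 s[j]='a': π[10]=0 (border '')
j=11 s[j]='b': π[11]=1 (border 'b')
j=12 s[j]='a': π[12]=2 (border 'ba')
j=13 s[j]='b': k: 2→0; π[13]=1 (border 'b')
j=14 s[j]='a': π[14]=2 (border 'ba')
j=15 s[j]='a': π[15]=3 (border 'baa')
j=16 s[j]='b': π[16]=4 (border 'baab')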